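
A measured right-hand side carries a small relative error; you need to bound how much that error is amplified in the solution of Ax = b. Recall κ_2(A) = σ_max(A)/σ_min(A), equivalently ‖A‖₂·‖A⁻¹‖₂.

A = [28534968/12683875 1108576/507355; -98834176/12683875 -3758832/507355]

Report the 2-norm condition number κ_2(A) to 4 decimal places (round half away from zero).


AᵀA = [583858689344/8876175725 111209446656/1775235145; 111209446656/1775235145 21183115520/355047029]; tr = 38394364736/306075025, det = 39337984/306075025
solving λ² − 38394364736/306075025·λ + 39337984/306075025 = 0 gives λ = 3136/25, 12544/12243001
κ = σ_max/σ_min = (56/5)/(112/3499) = 349.9000

349.9000


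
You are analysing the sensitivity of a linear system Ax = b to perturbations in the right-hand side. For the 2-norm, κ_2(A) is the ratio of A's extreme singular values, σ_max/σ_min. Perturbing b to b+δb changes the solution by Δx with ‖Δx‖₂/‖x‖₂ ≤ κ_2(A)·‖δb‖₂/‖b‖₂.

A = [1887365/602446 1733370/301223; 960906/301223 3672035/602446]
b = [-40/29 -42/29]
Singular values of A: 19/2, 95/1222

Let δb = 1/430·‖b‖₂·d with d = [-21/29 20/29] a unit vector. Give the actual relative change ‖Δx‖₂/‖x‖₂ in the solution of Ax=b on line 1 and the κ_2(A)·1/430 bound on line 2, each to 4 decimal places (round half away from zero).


0.2842
0.2842

largest singular value 19/2, smallest 95/1222
κ_2(A) = (19/2) / (95/1222) = 122.2000
perturbation bound = 122.2000·1/430 = 0.2842
solve Ax = b  →  x = [-0.0991 -0.1858]
‖b‖₂ = 2.0000 and ‖x‖₂ = 0.2105
with δb = [-0.0034 0.0032], A·Δx = δb → ‖Δx‖ = 0.0598
dividing the unrounded norms, ‖Δx‖/‖x‖ = 0.2842
tightness: 0.2842 against a bound of 0.2842; the bound is attained (ratio 1)


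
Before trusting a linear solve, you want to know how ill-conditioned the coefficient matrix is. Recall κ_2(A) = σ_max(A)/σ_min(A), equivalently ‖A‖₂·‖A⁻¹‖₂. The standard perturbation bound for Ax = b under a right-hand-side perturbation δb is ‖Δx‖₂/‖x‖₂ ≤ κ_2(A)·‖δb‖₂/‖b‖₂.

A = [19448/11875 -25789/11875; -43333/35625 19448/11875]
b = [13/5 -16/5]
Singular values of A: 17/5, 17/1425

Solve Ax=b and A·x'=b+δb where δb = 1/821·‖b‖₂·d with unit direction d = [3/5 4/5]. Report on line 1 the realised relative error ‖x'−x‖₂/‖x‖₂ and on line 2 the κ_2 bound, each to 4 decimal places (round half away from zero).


σ_max = 17/5, σ_min = 17/1425
condition number: (17/5) ÷ (17/1425) = 285.0000
perturbation bound = 285.0000·1/821 = 0.3471
solve Ax = b  →  x = [-66.3529 -51.2353]
‖b‖ = 4.1231, ‖x‖ = 83.8318
re-solving with b+δb shifts x by Δx of norm 0.4210
dividing the unrounded norms, ‖Δx‖/‖x‖ = 0.0050
so the bound overstates the realised error by a factor of ≈ 69.1295 (computed from the unrounded values)

0.0050
0.3471


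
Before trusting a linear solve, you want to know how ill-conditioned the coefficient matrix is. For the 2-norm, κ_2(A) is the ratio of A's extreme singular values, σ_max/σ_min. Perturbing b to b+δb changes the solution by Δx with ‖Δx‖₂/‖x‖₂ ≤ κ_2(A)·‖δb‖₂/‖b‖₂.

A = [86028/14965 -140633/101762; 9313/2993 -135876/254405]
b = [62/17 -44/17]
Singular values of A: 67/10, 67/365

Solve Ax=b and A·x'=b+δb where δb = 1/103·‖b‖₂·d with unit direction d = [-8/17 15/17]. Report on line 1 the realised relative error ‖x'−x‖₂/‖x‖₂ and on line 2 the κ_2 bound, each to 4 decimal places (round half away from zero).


0.0109
0.3544

from the listed singular values, σ₁ = 67/10, σ_n = 67/365
κ_2(A) = (67/10) / (67/365) = 36.5000
bound on ‖Δx‖/‖x‖: κ·ε = 36.5000·1/103 = 0.3544
solve Ax = b  →  x = [-4.4922 -21.3251]
2-norm of b is 4.4721; of x, 21.7931
re-solving with b+δb shifts x by Δx of norm 0.2365
relative error = 0.0109
realised/bound (from unrounded values) ≈ 0.0306


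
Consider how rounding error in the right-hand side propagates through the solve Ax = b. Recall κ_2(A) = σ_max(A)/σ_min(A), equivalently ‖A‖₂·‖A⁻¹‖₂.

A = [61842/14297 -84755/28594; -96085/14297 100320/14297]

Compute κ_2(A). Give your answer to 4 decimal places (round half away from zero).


AᵀA = [45179101/707281 -42421995/707281; -42421995/707281 164151625/2829124]; tr = 410069/3364, det = 366025/3364
char-poly roots: 121 and 3025/3364
so κ_2 = √(121 / (3025/3364)) = 11.6000

11.6000


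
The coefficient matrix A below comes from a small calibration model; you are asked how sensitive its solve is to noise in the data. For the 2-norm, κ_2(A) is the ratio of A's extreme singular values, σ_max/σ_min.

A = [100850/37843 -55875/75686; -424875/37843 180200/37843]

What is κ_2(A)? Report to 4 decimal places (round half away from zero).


AᵀA = [113438125/851929 -47221875/851929; -47221875/851929 79125625/3407716]; tr = 3153125/20164, det = 390625/20164
λ_max, λ_min = (3153125/20164 ± √9910691015625/406586896)/2 = 625/4, 625/5041
so κ_2 = √((625/4) / (625/5041)) = 35.5000

35.5000


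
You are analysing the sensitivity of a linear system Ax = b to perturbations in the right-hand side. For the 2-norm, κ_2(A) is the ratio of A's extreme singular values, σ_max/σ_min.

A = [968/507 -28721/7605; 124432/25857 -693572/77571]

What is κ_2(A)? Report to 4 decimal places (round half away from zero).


109.6875

AᵀA = [106038592/3956121 -2981216392/59341815; -2981216392/59341815 83855663089/890127225]; tr = 372714001/3080025, det = 3748096/3080025
eigenvalues of AᵀA: λ = (tr ± √(tr²−4·det))/2 = 121, 30976/3080025
so κ_2 = √(121 / (30976/3080025)) = 109.6875


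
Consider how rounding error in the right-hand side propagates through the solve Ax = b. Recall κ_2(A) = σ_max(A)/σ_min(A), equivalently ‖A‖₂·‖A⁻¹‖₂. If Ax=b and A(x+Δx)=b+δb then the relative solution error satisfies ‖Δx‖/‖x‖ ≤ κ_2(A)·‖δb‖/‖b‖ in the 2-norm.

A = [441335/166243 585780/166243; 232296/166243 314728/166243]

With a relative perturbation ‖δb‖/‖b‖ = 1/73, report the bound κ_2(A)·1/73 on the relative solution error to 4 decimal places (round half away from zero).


3.3490

M = AᵀA = [860685169/95628841 1147526892/95628841; 1147526892/95628841 1530075856/95628841]. tr(M)=2390761025/95628841, det(M)=1000000/95628841
char-poly roots: 25 and 40000/95628841
σ_max=√25=5, σ_min=√(40000/95628841)=(200/9779) → κ = 244.4750
perturbation bound = 244.4750·1/73 = 3.3490


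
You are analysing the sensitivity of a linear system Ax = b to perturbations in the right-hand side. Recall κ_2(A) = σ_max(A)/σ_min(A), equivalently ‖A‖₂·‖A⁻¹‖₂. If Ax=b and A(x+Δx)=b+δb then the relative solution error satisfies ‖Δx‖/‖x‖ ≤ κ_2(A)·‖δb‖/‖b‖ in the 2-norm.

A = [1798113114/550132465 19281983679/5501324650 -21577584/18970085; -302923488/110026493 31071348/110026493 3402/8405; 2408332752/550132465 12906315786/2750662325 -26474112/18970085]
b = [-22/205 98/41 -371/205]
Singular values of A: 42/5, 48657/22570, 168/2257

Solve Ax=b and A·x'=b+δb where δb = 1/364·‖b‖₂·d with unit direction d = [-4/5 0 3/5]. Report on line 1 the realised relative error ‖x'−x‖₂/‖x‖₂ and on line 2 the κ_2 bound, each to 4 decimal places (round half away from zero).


0.0082
0.3100

largest singular value 42/5, smallest 168/2257
condition number: (42/5) ÷ (168/2257) = 112.8500
worst-case relative error ≤ 112.8500 × 1/364 = 0.3100
solve Ax = b  →  x = [-2.9435 -1.5222 -13.0546]
‖b‖ = 3.0000, ‖x‖ = 13.4686
with δb = [-0.0066 0.0000 0.0049], A·Δx = δb → ‖Δx‖ = 0.1107
relative error = 0.0082
tightness: 0.0082 against a bound of 0.3100 (unrounded ratio ≈ 0.0265)


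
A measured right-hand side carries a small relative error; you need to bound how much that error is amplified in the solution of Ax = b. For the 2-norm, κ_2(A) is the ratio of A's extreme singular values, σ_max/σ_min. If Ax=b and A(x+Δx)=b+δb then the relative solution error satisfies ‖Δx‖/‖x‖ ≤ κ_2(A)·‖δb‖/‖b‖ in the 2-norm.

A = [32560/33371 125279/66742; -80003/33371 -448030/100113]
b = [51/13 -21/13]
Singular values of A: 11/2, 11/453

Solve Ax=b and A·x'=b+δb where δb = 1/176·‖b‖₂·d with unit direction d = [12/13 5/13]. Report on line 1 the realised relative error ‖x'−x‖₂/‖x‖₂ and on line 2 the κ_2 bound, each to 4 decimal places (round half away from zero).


largest singular value 11/2, smallest 11/453
condition number: (11/2) ÷ (11/453) = 226.5000
κ_2(A)·‖δb‖/‖b‖ = 1.2869
solve Ax = b  →  x = [-108.7540 58.6203]
‖b‖₂ = 4.2426 and ‖x‖₂ = 123.5467
with δb = [0.0223 0.0093], A·Δx = δb → ‖Δx‖ = 0.9927
realised ‖Δx‖/‖x‖ = 0.0080
realised/bound (from unrounded values) ≈ 0.0062

0.0080
1.2869


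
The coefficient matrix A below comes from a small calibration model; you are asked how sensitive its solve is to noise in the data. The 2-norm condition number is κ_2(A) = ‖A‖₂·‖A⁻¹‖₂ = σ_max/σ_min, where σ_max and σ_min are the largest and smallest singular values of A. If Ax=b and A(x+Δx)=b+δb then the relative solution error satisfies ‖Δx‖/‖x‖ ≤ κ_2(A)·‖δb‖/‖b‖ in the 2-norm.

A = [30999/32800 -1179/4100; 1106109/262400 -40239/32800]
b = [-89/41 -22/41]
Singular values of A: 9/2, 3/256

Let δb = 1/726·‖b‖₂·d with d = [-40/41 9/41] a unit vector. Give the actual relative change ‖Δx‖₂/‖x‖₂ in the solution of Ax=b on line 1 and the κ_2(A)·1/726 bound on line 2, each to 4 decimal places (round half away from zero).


0.0015
0.5289

σ_max = 9/2, σ_min = 3/256
condition number: (9/2) ÷ (3/256) = 384.0000
worst-case relative error ≤ 384.0000 × 1/726 = 0.5289
solve Ax = b  →  x = [47.5733 163.9022]
‖b‖ = 2.2361, ‖x‖ = 170.6668
with δb = [-0.0030 0.0007], A·Δx = δb → ‖Δx‖ = 0.2628
dividing the unrounded norms, ‖Δx‖/‖x‖ = 0.0015
realised/bound (from unrounded values) ≈ 0.0029


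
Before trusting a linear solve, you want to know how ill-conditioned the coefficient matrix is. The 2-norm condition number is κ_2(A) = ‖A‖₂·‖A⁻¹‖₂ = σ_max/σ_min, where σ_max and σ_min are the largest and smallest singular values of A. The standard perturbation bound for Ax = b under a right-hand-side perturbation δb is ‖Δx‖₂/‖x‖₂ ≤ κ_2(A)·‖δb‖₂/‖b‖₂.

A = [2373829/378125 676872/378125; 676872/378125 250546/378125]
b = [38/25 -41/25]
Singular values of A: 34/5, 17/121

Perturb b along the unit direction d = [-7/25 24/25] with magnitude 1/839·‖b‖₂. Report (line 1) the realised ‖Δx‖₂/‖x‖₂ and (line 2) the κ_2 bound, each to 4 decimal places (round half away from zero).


from the listed singular values, σ₁ = 34/5, σ_n = 17/121
condition number: (34/5) ÷ (17/121) = 48.4000
worst-case relative error ≤ 48.4000 × 1/839 = 0.0577
solve Ax = b  →  x = [4.1271 -13.6247]
‖b‖₂ = 2.2361 and ‖x‖₂ = 14.2361
re-solving with b+δb shifts x by Δx of norm 0.0190
realised ‖Δx‖/‖x‖ = 0.0013
tightness: 0.0013 against a bound of 0.0577 (unrounded ratio ≈ 0.0231)

0.0013
0.0577


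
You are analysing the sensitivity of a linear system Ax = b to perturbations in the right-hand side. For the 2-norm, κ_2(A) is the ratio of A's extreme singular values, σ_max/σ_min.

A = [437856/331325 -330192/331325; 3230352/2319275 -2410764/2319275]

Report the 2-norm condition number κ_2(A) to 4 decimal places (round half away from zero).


399.8750

M = AᵀA = [23578299648/6396000625 -17683551936/6396000625; -17683551936/6396000625 13262894352/6396000625]. tr(M)=294729552/51168005, det(M)=1327104/6396000625
solving λ² − 294729552/51168005·λ + 1327104/6396000625 = 0 gives λ = 144/25, 9216/255840025
κ_2(A) = √(λ_max/λ_min) = √((144/25) / (9216/255840025)) = 399.8750


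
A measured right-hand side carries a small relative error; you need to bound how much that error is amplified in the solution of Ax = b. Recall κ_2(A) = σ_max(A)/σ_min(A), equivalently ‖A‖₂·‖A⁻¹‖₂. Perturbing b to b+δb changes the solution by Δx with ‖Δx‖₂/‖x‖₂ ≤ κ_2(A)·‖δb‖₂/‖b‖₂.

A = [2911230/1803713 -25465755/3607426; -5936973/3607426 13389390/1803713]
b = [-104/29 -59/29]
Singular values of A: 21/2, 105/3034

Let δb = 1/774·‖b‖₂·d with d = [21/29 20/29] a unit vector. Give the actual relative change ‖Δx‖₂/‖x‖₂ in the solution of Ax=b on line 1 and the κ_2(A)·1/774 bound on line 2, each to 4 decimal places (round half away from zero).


0.0013
0.3920

σ_max = 21/2, σ_min = 105/3034
condition number: (21/2) ÷ (105/3034) = 303.4000
κ_2(A)·‖δb‖/‖b‖ = 0.3920
solve Ax = b  →  x = [-112.7828 -25.2785]
‖b‖ = 4.1231, ‖x‖ = 115.5810
with δb = [0.0039 0.0037], A·Δx = δb → ‖Δx‖ = 0.1539
realised ‖Δx‖/‖x‖ = 0.0013
realised/bound (from unrounded values) ≈ 0.0034


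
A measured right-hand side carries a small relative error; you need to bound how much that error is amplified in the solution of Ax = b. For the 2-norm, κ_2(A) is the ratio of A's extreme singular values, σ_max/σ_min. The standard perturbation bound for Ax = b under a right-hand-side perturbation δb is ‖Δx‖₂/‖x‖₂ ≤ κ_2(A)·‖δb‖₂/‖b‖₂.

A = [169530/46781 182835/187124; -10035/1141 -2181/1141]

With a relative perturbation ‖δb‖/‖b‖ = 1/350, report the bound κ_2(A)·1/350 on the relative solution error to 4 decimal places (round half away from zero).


form AᵀA = [198019180125/2188461961 89079867045/4376923922; 89079867045/4376923922 161366481081/35015391376] with trace 1980769401/20830096 and determinant 57836025/20830096
λ_max, λ_min = (1980769401/20830096 ± √3918628500125865201/433892899369216)/2 = 1521/16, 38025/1301881
so κ_2 = √((1521/16) / (38025/1301881)) = 57.0500
κ_2(A)·‖δb‖/‖b‖ = 0.1630

0.1630


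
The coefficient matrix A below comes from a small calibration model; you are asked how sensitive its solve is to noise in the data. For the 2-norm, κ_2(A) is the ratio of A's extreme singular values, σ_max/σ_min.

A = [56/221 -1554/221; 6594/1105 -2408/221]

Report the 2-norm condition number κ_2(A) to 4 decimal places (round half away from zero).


5.0000

AᵀA = [150724/4225 -56448/845; -56448/845 28420/169]; tr = 5096/25, det = 38416/25
char-poly roots: 196 and 196/25
κ = σ_max/σ_min = 14/(14/5) = 5.0000


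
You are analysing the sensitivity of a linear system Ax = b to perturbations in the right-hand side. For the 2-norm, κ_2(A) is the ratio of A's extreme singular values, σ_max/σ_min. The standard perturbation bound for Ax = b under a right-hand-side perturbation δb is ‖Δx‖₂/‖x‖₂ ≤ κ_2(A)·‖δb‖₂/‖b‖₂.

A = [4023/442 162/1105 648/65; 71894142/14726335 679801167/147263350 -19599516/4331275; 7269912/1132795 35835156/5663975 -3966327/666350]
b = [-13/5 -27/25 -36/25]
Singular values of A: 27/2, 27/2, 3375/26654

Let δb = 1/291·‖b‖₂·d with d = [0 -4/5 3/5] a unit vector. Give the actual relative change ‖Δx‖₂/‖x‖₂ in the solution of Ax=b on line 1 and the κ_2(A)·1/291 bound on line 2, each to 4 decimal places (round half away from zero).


σ_max = 27/2, σ_min = 3375/26654
κ = σ_max/σ_min = (27/2)/(3375/26654) = 106.6160
worst-case relative error ≤ 106.6160 × 1/291 = 0.3664
solve Ax = b  →  x = [-0.2095 -0.0794 -0.0684]
‖b‖ = 3.1623, ‖x‖ = 0.2342
Δx = A⁻¹·δb where δb = 1/291·3.1623·d; ‖Δx‖ = 0.0858
dividing the unrounded norms, ‖Δx‖/‖x‖ = 0.3664
so the bound is sharp here: realised error equals the bound

0.3664
0.3664


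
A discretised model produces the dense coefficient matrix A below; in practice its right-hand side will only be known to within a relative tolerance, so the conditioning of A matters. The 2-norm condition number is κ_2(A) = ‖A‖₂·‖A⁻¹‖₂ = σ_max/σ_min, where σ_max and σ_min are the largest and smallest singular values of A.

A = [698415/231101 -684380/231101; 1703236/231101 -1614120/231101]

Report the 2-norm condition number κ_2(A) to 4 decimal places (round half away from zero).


AᵀA = [20052049609/316021729 -19095908580/316021729; -19095908580/316021729 18187925200/316021729]; tr = 45469649/375769, det = 193600/375769
eigenvalues of AᵀA: λ = (tr ± √(tr²−4·det))/2 = 121, 1600/375769
σ_max=√121=11, σ_min=√(1600/375769)=(40/613) → κ = 168.5750

168.5750


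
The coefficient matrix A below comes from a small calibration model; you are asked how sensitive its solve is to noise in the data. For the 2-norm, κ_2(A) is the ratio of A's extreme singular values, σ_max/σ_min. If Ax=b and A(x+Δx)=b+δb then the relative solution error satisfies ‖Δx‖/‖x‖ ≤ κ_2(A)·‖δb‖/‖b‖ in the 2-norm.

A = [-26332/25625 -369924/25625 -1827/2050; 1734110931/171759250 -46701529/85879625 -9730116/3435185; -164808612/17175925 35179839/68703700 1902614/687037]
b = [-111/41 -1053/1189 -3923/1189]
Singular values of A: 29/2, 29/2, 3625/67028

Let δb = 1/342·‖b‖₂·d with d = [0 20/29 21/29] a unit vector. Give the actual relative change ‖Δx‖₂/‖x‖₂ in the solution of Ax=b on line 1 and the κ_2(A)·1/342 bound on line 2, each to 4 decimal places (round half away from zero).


from the listed singular values, σ₁ = 29/2, σ_n = 3625/67028
κ_2(A) = (29/2) / (3625/67028) = 268.1120
worst-case relative error ≤ 268.1120 × 1/342 = 0.7840
solve Ax = b  →  x = [-14.7892 4.5290 -53.2719]
‖b‖₂ = 4.3589 and ‖x‖₂ = 55.4719
δb = ε·‖b‖·d = [0.0000 0.0088 0.0092]; solving A·Δx = δb gives ‖Δx‖ = 0.2357
dividing the unrounded norms, ‖Δx‖/‖x‖ = 0.0042
so the bound overstates the realised error by a factor of ≈ 184.5288 (computed from the unrounded values)

0.0042
0.7840


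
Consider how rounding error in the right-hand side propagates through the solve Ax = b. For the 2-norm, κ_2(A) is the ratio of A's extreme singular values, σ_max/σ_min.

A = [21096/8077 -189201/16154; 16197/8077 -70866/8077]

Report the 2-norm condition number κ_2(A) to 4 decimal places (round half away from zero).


394.0000

M = AᵀA = [707384025/65237929 -3143508750/65237929; -3143508750/65237929 55884978225/260951716]. tr(M)=34928325/155236, det(M)=50625/155236
eigenvalues of AᵀA: λ = (tr ± √(tr²−4·det))/2 = 225, 225/155236
κ_2(A) = √(λ_max/λ_min) = √(225 / (225/155236)) = 394.0000


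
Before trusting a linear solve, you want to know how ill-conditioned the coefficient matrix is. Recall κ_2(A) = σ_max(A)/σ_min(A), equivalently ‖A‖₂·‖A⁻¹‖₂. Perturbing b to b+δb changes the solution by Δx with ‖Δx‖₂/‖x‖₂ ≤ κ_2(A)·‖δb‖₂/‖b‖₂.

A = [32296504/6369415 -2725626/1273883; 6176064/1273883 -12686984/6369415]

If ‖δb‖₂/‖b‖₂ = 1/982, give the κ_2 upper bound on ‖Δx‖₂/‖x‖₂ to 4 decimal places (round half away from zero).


0.2151

form AᵀA = [2374147840576/48239533225 -39568089456/1929581329; -39568089456/1929581329 412230071716/48239533225] with trace 16487443268/285441025 and determinant 533794816/7136025625
solving λ² − 16487443268/285441025·λ + 533794816/7136025625 = 0 gives λ = 1444/25, 369664/285441025
so κ_2 = √((1444/25) / (369664/285441025)) = 211.1875
κ_2(A)·‖δb‖/‖b‖ = 0.2151


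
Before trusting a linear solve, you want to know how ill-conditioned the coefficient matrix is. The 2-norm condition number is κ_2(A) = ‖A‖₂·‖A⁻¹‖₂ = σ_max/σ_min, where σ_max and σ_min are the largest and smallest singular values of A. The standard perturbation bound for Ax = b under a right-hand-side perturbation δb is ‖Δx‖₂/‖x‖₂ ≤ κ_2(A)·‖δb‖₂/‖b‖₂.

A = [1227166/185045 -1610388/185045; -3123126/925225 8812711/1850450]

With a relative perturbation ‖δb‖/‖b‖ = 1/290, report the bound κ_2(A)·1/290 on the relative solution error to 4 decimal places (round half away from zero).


M = AᵀA = [164021888584/2962080625 -218570721237/2962080625; -218570721237/2962080625 1166085903889/11848322500]. tr(M)=72886938329/473932900, det(M)=23088025/4739329
λ_max, λ_min = (72886938329/473932900 ± √5308128909118040312241/224612393702410000)/2 = 3844/25, 600625/18957316
κ = σ_max/σ_min = (62/5)/(775/4354) = 69.6640
bound on ‖Δx‖/‖x‖: κ·ε = 69.6640·1/290 = 0.2402

0.2402


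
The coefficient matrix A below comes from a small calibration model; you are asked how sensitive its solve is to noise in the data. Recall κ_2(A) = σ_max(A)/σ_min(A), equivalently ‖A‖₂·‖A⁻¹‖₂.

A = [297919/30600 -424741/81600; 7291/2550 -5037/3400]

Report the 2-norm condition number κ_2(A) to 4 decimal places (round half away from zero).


form AᵀA = [533761/5184 -759115/13824; -759115/13824 1079689/36864] with trace 43877905/331776 and determinant 279841/1327104
solving λ² − 43877905/331776·λ + 279841/1327104 = 0 gives λ = 529/4, 529/331776
κ = σ_max/σ_min = (23/2)/(23/576) = 288.0000

288.0000


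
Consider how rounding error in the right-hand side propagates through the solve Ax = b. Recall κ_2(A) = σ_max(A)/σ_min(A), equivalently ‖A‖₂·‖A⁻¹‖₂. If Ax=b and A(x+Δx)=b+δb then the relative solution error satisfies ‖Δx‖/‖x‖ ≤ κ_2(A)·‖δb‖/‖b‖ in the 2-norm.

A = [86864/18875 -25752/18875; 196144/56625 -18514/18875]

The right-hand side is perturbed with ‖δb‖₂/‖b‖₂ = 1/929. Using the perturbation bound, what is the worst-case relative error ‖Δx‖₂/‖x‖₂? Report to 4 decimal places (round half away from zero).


0.1829

form AᵀA = [4255226368/128255625 -413687008/42751875; -413687008/42751875 40237348/14250625] with trace 7387780/205209 and determinant 1024/22801
solving λ² − 7387780/205209·λ + 1024/22801 = 0 gives λ = 36, 256/205209
so κ_2 = √(36 / (256/205209)) = 169.8750
bound on ‖Δx‖/‖x‖: κ·ε = 169.8750·1/929 = 0.1829


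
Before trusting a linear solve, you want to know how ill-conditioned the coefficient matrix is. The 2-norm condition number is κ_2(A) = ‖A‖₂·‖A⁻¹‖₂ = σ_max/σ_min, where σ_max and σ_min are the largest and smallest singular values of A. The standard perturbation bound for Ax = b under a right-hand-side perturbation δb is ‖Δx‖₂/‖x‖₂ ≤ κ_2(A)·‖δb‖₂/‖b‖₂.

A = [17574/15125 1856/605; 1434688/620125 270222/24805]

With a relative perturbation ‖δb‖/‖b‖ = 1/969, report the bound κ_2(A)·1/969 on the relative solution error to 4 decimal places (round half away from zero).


M = AᵀA = [4123998244/615288025 3540112128/123057605; 3540112128/123057605 3152421220/24611521]. tr(M)=49336424/366025, det(M)=11316496/366025
char-poly roots: 3364/25 and 3364/14641
σ_max=√(3364/25)=(58/5), σ_min=√(3364/14641)=(58/121) → κ = 24.2000
bound on ‖Δx‖/‖x‖: κ·ε = 24.2000·1/969 = 0.0250

0.0250


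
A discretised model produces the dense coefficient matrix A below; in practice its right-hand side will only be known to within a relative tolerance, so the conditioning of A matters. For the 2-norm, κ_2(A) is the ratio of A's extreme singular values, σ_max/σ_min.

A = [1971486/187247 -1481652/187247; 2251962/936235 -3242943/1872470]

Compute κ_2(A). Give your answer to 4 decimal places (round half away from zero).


228.3500

form AᵀA = [60821094024/521437225 -45614453643/521437225; -45614453643/521437225 136850650929/2085748900] with trace 15205401081/83429956 and determinant 13286025/20857489
solving λ² − 15205401081/83429956·λ + 13286025/20857489 = 0 gives λ = 729/4, 72900/20857489
κ = σ_max/σ_min = (27/2)/(270/4567) = 228.3500


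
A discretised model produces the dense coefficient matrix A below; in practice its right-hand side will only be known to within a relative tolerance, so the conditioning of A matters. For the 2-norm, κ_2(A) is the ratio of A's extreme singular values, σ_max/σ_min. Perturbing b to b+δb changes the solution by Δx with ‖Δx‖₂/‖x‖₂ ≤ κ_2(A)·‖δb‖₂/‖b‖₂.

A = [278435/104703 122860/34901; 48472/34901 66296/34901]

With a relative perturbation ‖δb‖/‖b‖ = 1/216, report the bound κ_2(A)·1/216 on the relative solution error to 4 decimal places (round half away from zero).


M = AᵀA = [341425129/37933281 151726724/12644427; 151726724/12644427 67438544/4214809]. tr(M)=948372025/37933281, det(M)=1000000/37933281
λ_max, λ_min = (948372025/37933281 ± √899257764678600625/1438933807424961)/2 = 25, 40000/37933281
σ_max=√25=5, σ_min=√(40000/37933281)=(200/6159) → κ = 153.9750
κ_2(A)·‖δb‖/‖b‖ = 0.7128

0.7128


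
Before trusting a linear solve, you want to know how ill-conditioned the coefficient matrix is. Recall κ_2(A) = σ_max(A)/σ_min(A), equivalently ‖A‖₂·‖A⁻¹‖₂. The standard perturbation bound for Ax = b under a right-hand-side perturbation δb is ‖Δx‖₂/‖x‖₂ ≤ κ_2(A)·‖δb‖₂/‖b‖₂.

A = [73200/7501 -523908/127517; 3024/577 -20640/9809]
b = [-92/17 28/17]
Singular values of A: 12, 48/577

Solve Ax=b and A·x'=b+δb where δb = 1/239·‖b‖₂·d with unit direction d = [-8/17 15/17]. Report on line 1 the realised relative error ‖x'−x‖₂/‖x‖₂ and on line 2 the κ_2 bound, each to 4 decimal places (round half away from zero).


0.0059
0.6036

σ_max = 12, σ_min = 48/577
condition number: 12 ÷ (48/577) = 144.2500
κ_2(A)·‖δb‖/‖b‖ = 0.6036
solve Ax = b  →  x = [18.1859 44.5128]
2-norm of b is 5.6569; of x, 48.0845
δb = ε·‖b‖·d = [-0.0111 0.0209]; solving A·Δx = δb gives ‖Δx‖ = 0.2845
dividing the unrounded norms, ‖Δx‖/‖x‖ = 0.0059
so the bound overstates the realised error by a factor of ≈ 102.0026 (computed from the unrounded values)


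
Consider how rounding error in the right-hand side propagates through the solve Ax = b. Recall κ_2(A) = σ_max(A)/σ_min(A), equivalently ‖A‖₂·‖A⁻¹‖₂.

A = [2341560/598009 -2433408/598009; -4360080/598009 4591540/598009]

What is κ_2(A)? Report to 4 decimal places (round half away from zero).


363.9000

form AᵀA = [84751560000/1237421329 -88987725120/1237421329; -88987725120/1237421329 93438456976/1237421329] with trace 211878736/1471369 and determinant 230400/1471369
eigenvalues of AᵀA: λ = (tr ± √(tr²−4·det))/2 = 144, 1600/1471369
κ_2(A) = √(λ_max/λ_min) = √(144 / (1600/1471369)) = 363.9000


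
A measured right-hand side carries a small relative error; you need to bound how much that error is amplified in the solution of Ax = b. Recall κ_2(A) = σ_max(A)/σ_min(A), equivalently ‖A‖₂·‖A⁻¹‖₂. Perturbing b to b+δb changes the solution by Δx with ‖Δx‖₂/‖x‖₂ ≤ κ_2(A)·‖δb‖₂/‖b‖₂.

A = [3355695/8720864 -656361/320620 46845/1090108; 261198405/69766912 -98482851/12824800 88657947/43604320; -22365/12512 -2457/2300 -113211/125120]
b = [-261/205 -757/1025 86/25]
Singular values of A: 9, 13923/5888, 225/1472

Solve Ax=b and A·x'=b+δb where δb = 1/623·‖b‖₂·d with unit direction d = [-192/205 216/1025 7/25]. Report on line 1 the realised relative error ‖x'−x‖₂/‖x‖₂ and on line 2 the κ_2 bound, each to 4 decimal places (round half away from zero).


σ_max = 9, σ_min = 225/1472
κ_2(A) = 9 / (225/1472) = 58.8800
perturbation bound = 58.8800·1/623 = 0.0945
solve Ax = b  →  x = [-7.1913 -0.4990 10.9937]
‖b‖ = 3.7417, ‖x‖ = 13.1463
re-solving with b+δb shifts x by Δx of norm 0.0393
realised ‖Δx‖/‖x‖ = 0.0030
realised/bound (from unrounded values) ≈ 0.0316

0.0030
0.0945


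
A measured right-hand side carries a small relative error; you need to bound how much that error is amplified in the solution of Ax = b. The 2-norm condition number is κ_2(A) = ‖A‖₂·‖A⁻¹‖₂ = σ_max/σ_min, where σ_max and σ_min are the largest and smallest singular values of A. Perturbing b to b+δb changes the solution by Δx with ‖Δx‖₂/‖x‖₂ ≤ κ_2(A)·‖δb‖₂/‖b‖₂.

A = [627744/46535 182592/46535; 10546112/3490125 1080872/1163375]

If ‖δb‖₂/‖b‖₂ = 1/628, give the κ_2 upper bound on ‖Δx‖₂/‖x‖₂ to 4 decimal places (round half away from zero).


M = AᵀA = [1384784180224/7246265625 134630239744/2415421875; 134630239744/2415421875 13090828864/805140625]. tr(M)=2404162624/11594025, det(M)=589824/1288225
λ_max, λ_min = (2404162624/11594025 ± √5779751739007307776/134421415700625)/2 = 5184/25, 1024/463761
κ = σ_max/σ_min = (72/5)/(32/681) = 306.4500
κ_2(A)·‖δb‖/‖b‖ = 0.4880

0.4880


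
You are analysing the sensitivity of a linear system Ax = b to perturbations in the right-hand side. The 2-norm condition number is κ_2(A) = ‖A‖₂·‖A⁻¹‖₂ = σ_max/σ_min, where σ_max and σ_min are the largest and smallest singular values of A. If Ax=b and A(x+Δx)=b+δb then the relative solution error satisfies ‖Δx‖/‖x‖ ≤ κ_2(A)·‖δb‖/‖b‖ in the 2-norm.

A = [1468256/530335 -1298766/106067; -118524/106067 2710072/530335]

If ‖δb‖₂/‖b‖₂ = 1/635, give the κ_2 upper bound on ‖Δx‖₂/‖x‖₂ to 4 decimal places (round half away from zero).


0.6268

M = AᵀA = [14834166544/1664232025 -13184198496/332846405; -13184198496/332846405 292984132036/1664232025]. tr(M)=36623236/198005, det(M)=5345344/24750625
char-poly roots: 4624/25 and 1156/990025
so κ_2 = √((4624/25) / (1156/990025)) = 398.0000
perturbation bound = 398.0000·1/635 = 0.6268


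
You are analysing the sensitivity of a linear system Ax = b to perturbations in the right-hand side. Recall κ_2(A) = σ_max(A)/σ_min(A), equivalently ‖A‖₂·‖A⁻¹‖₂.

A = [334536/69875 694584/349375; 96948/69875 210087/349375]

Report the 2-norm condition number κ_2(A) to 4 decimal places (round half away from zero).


form AᵀA = [7764048/312481 404369388/39060125; 404369388/39060125 842533569/195300625] with trace 33698601/1155625 and determinant 419904/28890625
λ_max, λ_min = (33698601/1155625 ± √1135518069107601/1335469140625)/2 = 729/25, 576/1155625
κ_2(A) = √(λ_max/λ_min) = √((729/25) / (576/1155625)) = 241.8750

241.8750


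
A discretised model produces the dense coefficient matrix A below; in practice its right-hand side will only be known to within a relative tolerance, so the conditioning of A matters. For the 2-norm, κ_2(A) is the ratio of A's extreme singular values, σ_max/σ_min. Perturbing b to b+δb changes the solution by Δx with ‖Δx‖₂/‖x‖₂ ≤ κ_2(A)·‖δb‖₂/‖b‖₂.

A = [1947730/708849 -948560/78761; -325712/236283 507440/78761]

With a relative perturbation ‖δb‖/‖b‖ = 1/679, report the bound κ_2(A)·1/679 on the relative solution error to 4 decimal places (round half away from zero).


0.2621

form AᵀA = [16430612164/1738639809 -8108569760/193182201; -8108569760/193182201 4004364800/21464689] with trace 202727044/1034289 and determinant 1254400/1034289
solving λ² − 202727044/1034289·λ + 1254400/1034289 = 0 gives λ = 196, 6400/1034289
σ_max=√196=14, σ_min=√(6400/1034289)=(80/1017) → κ = 177.9750
worst-case relative error ≤ 177.9750 × 1/679 = 0.2621


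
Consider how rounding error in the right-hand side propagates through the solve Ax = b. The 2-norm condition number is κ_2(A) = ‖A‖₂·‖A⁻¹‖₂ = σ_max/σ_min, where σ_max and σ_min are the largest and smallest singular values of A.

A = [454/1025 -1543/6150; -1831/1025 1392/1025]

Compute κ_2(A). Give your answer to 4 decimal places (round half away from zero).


34.5000

form AᵀA = [2117/625 -4757/1875; -4757/1875 42913/22500] with trace 953/180 and determinant 529/22500
char-poly roots: 529/100 and 1/225
so κ_2 = √((529/100) / (1/225)) = 34.5000


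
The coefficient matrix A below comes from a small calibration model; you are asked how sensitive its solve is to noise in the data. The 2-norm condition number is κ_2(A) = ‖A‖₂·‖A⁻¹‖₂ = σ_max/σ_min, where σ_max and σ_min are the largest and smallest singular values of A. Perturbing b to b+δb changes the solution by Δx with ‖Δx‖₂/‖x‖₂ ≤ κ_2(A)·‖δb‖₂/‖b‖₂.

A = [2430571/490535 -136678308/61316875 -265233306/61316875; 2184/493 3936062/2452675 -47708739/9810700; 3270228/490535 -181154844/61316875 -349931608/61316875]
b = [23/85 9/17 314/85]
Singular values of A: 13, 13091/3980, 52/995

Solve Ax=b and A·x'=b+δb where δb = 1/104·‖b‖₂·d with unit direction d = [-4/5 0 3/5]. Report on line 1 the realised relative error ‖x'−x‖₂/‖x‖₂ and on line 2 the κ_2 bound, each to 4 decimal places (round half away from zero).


0.0180
2.3918

largest singular value 13, smallest 52/995
condition number: 13 ÷ (52/995) = 248.7500
worst-case relative error ≤ 248.7500 × 1/104 = 2.3918
solve Ax = b  →  x = [26.5597 7.4230 26.5361]
2-norm of b is 3.7417; of x, 38.2711
Δx = A⁻¹·δb where δb = 1/104·3.7417·d; ‖Δx‖ = 0.6884
relative error = 0.0180
realised/bound (from unrounded values) ≈ 0.0075


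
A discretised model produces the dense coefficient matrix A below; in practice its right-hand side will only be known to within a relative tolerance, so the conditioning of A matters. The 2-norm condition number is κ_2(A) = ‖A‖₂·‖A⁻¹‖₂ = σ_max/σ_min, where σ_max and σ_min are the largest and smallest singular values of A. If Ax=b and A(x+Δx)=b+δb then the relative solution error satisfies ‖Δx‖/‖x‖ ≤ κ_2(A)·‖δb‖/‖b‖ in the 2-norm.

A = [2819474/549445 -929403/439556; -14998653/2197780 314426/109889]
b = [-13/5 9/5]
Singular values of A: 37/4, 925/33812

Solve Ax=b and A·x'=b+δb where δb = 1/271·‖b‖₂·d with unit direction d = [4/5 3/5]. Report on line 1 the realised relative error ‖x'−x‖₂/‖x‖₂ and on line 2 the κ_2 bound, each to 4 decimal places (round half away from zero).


0.0117
1.2477

from the listed singular values, σ₁ = 37/4, σ_n = 925/33812
κ = σ_max/σ_min = (37/4)/(925/33812) = 338.1200
κ_2(A)·‖δb‖/‖b‖ = 1.2477
solve Ax = b  →  x = [-14.3584 -33.6170]
‖b‖₂ = 3.1623 and ‖x‖₂ = 36.5550
Δx = A⁻¹·δb where δb = 1/271·3.1623·d; ‖Δx‖ = 0.4265
dividing the unrounded norms, ‖Δx‖/‖x‖ = 0.0117
realised/bound (from unrounded values) ≈ 0.0094


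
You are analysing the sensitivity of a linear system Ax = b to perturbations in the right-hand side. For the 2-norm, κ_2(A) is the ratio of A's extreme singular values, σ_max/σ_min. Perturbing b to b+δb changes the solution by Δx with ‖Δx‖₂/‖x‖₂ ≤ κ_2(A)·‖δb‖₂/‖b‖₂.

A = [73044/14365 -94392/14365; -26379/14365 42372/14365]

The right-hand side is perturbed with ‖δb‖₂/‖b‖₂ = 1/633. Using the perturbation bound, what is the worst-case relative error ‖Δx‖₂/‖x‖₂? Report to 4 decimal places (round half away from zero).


M = AᵀA = [35688033/1221025 -47411244/1221025; -47411244/1221025 63344592/1221025]. tr(M)=3961305/48841, det(M)=419904/48841
λ_max, λ_min = (3961305/48841 ± √15609903177969/2385443281)/2 = 81, 5184/48841
σ_max=√81=9, σ_min=√(5184/48841)=(72/221) → κ = 27.6250
worst-case relative error ≤ 27.6250 × 1/633 = 0.0436

0.0436


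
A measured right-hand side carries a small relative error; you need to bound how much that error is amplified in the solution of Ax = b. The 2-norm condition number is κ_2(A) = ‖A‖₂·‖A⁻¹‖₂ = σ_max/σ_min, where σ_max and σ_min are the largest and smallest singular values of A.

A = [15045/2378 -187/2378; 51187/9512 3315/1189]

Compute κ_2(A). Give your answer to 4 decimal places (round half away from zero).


M = AᵀA = [7421809/107584 195075/13448; 195075/13448 52309/6724]. tr(M)=4913/64, det(M)=83521/256
eigenvalues of AᵀA: λ = (tr ± √(tr²−4·det))/2 = 289/4, 289/64
κ = σ_max/σ_min = (17/2)/(17/8) = 4.0000

4.0000


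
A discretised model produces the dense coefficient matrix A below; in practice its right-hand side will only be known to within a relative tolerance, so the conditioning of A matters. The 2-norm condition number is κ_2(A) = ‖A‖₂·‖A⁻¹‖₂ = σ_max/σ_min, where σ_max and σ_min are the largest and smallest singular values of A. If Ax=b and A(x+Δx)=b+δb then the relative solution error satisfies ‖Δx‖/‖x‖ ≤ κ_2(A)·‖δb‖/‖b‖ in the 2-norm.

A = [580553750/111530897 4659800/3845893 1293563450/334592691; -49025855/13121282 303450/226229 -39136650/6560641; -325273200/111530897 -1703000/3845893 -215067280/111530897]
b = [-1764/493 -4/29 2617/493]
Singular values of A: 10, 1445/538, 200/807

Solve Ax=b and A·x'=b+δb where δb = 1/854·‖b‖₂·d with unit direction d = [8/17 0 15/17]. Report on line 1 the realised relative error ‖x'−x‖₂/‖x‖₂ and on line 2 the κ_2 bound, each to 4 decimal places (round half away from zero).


from the listed singular values, σ₁ = 10, σ_n = 200/807
condition number: 10 ÷ (200/807) = 40.3500
bound on ‖Δx‖/‖x‖: κ·ε = 40.3500·1/854 = 0.0472
solve Ax = b  →  x = [-7.1021 7.7386 6.2115]
2-norm of b is 6.4031; of x, 12.2028
Δx = A⁻¹·δb where δb = 1/854·6.4031·d; ‖Δx‖ = 0.0303
dividing the unrounded norms, ‖Δx‖/‖x‖ = 0.0025
realised/bound (from unrounded values) ≈ 0.0525

0.0025
0.0472


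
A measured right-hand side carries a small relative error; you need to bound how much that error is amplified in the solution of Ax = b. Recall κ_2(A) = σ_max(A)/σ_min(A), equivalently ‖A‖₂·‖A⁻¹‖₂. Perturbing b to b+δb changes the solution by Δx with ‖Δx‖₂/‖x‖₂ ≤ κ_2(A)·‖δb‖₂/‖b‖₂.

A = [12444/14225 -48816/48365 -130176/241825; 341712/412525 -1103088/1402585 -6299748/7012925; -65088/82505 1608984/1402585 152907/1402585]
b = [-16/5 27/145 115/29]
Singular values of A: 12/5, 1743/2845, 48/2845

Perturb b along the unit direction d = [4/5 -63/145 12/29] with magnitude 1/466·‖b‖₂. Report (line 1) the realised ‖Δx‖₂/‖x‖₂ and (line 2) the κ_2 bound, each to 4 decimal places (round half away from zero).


from the listed singular values, σ₁ = 12/5, σ_n = 48/2845
condition number: (12/5) ÷ (48/2845) = 142.2500
worst-case relative error ≤ 142.2500 × 1/466 = 0.3053
solve Ax = b  →  x = [-48.4167 -27.8979 -20.4285]
2-norm of b is 5.0990; of x, 59.4961
Δx = A⁻¹·δb where δb = 1/466·5.0990·d; ‖Δx‖ = 0.6485
relative error = 0.0109
so the bound overstates the realised error by a factor of ≈ 28.0036 (computed from the unrounded values)

0.0109
0.3053


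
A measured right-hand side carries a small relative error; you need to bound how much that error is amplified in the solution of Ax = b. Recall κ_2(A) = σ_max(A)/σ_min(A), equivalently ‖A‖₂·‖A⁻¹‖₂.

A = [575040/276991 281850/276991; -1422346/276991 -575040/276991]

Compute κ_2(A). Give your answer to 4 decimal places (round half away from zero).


39.3360

AᵀA = [13927450564/453988249 5798703360/453988249; 5798703360/453988249 2426688900/453988249]; tr = 96770056/2686321, det = 2250000/2686321
char-poly roots: 36 and 62500/2686321
so κ_2 = √(36 / (62500/2686321)) = 39.3360


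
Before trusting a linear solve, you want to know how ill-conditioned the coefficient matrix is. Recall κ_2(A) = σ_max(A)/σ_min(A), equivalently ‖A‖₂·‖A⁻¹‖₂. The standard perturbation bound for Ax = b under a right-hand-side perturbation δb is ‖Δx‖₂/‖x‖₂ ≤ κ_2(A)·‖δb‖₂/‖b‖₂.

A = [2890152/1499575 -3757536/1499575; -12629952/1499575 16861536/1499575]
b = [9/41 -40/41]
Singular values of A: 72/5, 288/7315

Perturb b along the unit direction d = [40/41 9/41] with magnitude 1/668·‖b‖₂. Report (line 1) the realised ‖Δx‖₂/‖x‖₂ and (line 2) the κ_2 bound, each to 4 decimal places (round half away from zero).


0.5475
0.5475

largest singular value 72/5, smallest 288/7315
κ_2(A) = (72/5) / (288/7315) = 365.7500
bound on ‖Δx‖/‖x‖: κ·ε = 365.7500·1/668 = 0.5475
solve Ax = b  →  x = [0.0417 -0.0556]
2-norm of b is 1.0000; of x, 0.0694
δb = ε·‖b‖·d = [0.0015 0.0003]; solving A·Δx = δb gives ‖Δx‖ = 0.0380
dividing the unrounded norms, ‖Δx‖/‖x‖ = 0.5475
so the bound is sharp here: realised error equals the bound
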